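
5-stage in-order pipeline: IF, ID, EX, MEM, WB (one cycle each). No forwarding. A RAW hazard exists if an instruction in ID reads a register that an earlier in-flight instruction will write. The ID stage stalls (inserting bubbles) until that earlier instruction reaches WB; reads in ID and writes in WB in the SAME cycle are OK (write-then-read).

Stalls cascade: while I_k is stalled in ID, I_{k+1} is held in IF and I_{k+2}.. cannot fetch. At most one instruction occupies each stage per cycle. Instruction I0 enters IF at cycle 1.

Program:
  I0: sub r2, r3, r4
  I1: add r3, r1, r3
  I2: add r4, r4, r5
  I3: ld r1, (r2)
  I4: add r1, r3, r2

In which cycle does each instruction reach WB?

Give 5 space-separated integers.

Answer: 5 6 7 8 9

Derivation:
I0 sub r2 <- r3,r4: IF@1 ID@2 stall=0 (-) EX@3 MEM@4 WB@5
I1 add r3 <- r1,r3: IF@2 ID@3 stall=0 (-) EX@4 MEM@5 WB@6
I2 add r4 <- r4,r5: IF@3 ID@4 stall=0 (-) EX@5 MEM@6 WB@7
I3 ld r1 <- r2: IF@4 ID@5 stall=0 (-) EX@6 MEM@7 WB@8
I4 add r1 <- r3,r2: IF@5 ID@6 stall=0 (-) EX@7 MEM@8 WB@9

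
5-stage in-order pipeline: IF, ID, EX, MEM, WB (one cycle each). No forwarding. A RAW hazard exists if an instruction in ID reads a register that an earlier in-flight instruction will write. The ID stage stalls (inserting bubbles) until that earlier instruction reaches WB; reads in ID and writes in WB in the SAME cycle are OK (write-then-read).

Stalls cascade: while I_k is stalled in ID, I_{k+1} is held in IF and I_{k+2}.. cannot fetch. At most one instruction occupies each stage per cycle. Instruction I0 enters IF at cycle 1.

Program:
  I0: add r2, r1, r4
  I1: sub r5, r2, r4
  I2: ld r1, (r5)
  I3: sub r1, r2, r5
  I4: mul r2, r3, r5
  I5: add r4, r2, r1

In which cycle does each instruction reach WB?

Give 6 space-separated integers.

I0 add r2 <- r1,r4: IF@1 ID@2 stall=0 (-) EX@3 MEM@4 WB@5
I1 sub r5 <- r2,r4: IF@2 ID@3 stall=2 (RAW on I0.r2 (WB@5)) EX@6 MEM@7 WB@8
I2 ld r1 <- r5: IF@3 ID@6 stall=2 (RAW on I1.r5 (WB@8)) EX@9 MEM@10 WB@11
I3 sub r1 <- r2,r5: IF@6 ID@9 stall=0 (-) EX@10 MEM@11 WB@12
I4 mul r2 <- r3,r5: IF@9 ID@10 stall=0 (-) EX@11 MEM@12 WB@13
I5 add r4 <- r2,r1: IF@10 ID@11 stall=2 (RAW on I4.r2 (WB@13)) EX@14 MEM@15 WB@16

Answer: 5 8 11 12 13 16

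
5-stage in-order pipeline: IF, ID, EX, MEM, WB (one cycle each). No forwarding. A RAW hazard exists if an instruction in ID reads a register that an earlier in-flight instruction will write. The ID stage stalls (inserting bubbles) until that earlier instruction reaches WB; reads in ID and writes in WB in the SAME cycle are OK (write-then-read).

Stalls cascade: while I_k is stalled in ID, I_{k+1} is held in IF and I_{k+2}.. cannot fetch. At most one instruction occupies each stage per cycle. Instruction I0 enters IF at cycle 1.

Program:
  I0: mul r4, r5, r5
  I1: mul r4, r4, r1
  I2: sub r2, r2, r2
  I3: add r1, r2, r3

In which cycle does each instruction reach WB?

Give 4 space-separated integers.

Answer: 5 8 9 12

Derivation:
I0 mul r4 <- r5,r5: IF@1 ID@2 stall=0 (-) EX@3 MEM@4 WB@5
I1 mul r4 <- r4,r1: IF@2 ID@3 stall=2 (RAW on I0.r4 (WB@5)) EX@6 MEM@7 WB@8
I2 sub r2 <- r2,r2: IF@3 ID@6 stall=0 (-) EX@7 MEM@8 WB@9
I3 add r1 <- r2,r3: IF@6 ID@7 stall=2 (RAW on I2.r2 (WB@9)) EX@10 MEM@11 WB@12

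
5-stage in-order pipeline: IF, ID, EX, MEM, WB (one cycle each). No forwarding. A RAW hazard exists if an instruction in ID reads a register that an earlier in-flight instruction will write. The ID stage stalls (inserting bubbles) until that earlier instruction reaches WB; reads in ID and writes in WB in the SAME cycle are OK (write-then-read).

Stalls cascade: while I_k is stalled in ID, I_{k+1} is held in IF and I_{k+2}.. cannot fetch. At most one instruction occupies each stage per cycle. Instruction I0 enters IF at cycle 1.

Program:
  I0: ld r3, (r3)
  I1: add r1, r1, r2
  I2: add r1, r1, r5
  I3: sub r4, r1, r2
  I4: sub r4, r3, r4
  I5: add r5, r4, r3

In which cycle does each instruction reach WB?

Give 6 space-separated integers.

I0 ld r3 <- r3: IF@1 ID@2 stall=0 (-) EX@3 MEM@4 WB@5
I1 add r1 <- r1,r2: IF@2 ID@3 stall=0 (-) EX@4 MEM@5 WB@6
I2 add r1 <- r1,r5: IF@3 ID@4 stall=2 (RAW on I1.r1 (WB@6)) EX@7 MEM@8 WB@9
I3 sub r4 <- r1,r2: IF@4 ID@7 stall=2 (RAW on I2.r1 (WB@9)) EX@10 MEM@11 WB@12
I4 sub r4 <- r3,r4: IF@7 ID@10 stall=2 (RAW on I3.r4 (WB@12)) EX@13 MEM@14 WB@15
I5 add r5 <- r4,r3: IF@10 ID@13 stall=2 (RAW on I4.r4 (WB@15)) EX@16 MEM@17 WB@18

Answer: 5 6 9 12 15 18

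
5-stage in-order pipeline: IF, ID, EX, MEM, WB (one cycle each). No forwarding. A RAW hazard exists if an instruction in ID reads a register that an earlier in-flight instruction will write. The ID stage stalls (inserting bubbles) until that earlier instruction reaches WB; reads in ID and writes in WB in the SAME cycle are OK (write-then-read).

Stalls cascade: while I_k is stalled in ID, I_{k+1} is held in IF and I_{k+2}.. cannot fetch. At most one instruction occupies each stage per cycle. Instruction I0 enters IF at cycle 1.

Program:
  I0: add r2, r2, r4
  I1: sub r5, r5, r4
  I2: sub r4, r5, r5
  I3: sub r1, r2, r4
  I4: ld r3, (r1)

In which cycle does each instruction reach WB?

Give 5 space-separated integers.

Answer: 5 6 9 12 15

Derivation:
I0 add r2 <- r2,r4: IF@1 ID@2 stall=0 (-) EX@3 MEM@4 WB@5
I1 sub r5 <- r5,r4: IF@2 ID@3 stall=0 (-) EX@4 MEM@5 WB@6
I2 sub r4 <- r5,r5: IF@3 ID@4 stall=2 (RAW on I1.r5 (WB@6)) EX@7 MEM@8 WB@9
I3 sub r1 <- r2,r4: IF@4 ID@7 stall=2 (RAW on I2.r4 (WB@9)) EX@10 MEM@11 WB@12
I4 ld r3 <- r1: IF@7 ID@10 stall=2 (RAW on I3.r1 (WB@12)) EX@13 MEM@14 WB@15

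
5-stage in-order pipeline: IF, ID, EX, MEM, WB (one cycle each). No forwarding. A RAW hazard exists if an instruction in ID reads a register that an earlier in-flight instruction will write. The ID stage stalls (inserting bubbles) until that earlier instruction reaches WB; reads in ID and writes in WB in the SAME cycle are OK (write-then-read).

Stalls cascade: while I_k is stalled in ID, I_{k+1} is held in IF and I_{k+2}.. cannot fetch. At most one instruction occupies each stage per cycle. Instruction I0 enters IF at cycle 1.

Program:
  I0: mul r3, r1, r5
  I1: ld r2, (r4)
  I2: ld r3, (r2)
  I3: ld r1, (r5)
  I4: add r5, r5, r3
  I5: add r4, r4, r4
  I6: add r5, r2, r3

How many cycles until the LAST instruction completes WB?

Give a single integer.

I0 mul r3 <- r1,r5: IF@1 ID@2 stall=0 (-) EX@3 MEM@4 WB@5
I1 ld r2 <- r4: IF@2 ID@3 stall=0 (-) EX@4 MEM@5 WB@6
I2 ld r3 <- r2: IF@3 ID@4 stall=2 (RAW on I1.r2 (WB@6)) EX@7 MEM@8 WB@9
I3 ld r1 <- r5: IF@4 ID@7 stall=0 (-) EX@8 MEM@9 WB@10
I4 add r5 <- r5,r3: IF@7 ID@8 stall=1 (RAW on I2.r3 (WB@9)) EX@10 MEM@11 WB@12
I5 add r4 <- r4,r4: IF@8 ID@10 stall=0 (-) EX@11 MEM@12 WB@13
I6 add r5 <- r2,r3: IF@10 ID@11 stall=0 (-) EX@12 MEM@13 WB@14

Answer: 14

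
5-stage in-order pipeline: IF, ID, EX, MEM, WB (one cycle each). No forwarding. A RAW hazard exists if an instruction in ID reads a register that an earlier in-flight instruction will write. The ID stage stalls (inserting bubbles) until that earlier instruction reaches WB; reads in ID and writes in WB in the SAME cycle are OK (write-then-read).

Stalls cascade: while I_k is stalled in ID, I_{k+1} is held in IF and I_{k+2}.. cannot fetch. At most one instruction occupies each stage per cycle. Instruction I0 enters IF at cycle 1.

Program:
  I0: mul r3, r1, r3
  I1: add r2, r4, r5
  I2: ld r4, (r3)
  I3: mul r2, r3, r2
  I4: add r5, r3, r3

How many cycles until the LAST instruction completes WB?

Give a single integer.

I0 mul r3 <- r1,r3: IF@1 ID@2 stall=0 (-) EX@3 MEM@4 WB@5
I1 add r2 <- r4,r5: IF@2 ID@3 stall=0 (-) EX@4 MEM@5 WB@6
I2 ld r4 <- r3: IF@3 ID@4 stall=1 (RAW on I0.r3 (WB@5)) EX@6 MEM@7 WB@8
I3 mul r2 <- r3,r2: IF@4 ID@6 stall=0 (-) EX@7 MEM@8 WB@9
I4 add r5 <- r3,r3: IF@6 ID@7 stall=0 (-) EX@8 MEM@9 WB@10

Answer: 10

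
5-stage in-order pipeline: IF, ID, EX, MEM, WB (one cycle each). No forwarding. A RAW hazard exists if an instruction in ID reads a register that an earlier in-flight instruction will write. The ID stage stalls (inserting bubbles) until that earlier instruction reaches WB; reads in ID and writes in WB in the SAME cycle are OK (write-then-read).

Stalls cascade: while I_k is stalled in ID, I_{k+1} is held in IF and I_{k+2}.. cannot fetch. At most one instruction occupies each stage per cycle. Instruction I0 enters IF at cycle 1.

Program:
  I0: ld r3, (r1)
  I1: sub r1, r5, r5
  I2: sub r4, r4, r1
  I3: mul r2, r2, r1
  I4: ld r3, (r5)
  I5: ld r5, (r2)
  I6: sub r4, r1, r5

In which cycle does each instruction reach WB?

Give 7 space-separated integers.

Answer: 5 6 9 10 11 13 16

Derivation:
I0 ld r3 <- r1: IF@1 ID@2 stall=0 (-) EX@3 MEM@4 WB@5
I1 sub r1 <- r5,r5: IF@2 ID@3 stall=0 (-) EX@4 MEM@5 WB@6
I2 sub r4 <- r4,r1: IF@3 ID@4 stall=2 (RAW on I1.r1 (WB@6)) EX@7 MEM@8 WB@9
I3 mul r2 <- r2,r1: IF@4 ID@7 stall=0 (-) EX@8 MEM@9 WB@10
I4 ld r3 <- r5: IF@7 ID@8 stall=0 (-) EX@9 MEM@10 WB@11
I5 ld r5 <- r2: IF@8 ID@9 stall=1 (RAW on I3.r2 (WB@10)) EX@11 MEM@12 WB@13
I6 sub r4 <- r1,r5: IF@9 ID@11 stall=2 (RAW on I5.r5 (WB@13)) EX@14 MEM@15 WB@16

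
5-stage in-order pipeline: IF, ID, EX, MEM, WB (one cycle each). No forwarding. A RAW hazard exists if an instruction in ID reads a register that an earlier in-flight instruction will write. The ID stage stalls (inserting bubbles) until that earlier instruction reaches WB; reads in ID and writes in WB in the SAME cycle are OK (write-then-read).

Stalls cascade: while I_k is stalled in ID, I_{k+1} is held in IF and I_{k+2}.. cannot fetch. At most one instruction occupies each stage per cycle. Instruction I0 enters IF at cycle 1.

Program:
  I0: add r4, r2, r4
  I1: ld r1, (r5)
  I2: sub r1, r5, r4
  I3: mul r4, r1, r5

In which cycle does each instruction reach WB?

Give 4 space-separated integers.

Answer: 5 6 8 11

Derivation:
I0 add r4 <- r2,r4: IF@1 ID@2 stall=0 (-) EX@3 MEM@4 WB@5
I1 ld r1 <- r5: IF@2 ID@3 stall=0 (-) EX@4 MEM@5 WB@6
I2 sub r1 <- r5,r4: IF@3 ID@4 stall=1 (RAW on I0.r4 (WB@5)) EX@6 MEM@7 WB@8
I3 mul r4 <- r1,r5: IF@4 ID@6 stall=2 (RAW on I2.r1 (WB@8)) EX@9 MEM@10 WB@11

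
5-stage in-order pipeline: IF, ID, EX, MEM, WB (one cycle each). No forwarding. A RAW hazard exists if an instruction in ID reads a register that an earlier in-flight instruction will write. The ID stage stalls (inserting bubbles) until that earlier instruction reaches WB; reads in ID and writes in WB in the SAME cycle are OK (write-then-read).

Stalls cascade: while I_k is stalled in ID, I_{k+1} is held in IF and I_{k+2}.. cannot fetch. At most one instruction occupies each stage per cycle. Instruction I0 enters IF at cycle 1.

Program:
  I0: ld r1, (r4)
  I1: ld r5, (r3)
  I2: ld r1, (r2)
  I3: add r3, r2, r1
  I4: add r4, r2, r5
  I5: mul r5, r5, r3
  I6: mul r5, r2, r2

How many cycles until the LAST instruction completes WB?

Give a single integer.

Answer: 14

Derivation:
I0 ld r1 <- r4: IF@1 ID@2 stall=0 (-) EX@3 MEM@4 WB@5
I1 ld r5 <- r3: IF@2 ID@3 stall=0 (-) EX@4 MEM@5 WB@6
I2 ld r1 <- r2: IF@3 ID@4 stall=0 (-) EX@5 MEM@6 WB@7
I3 add r3 <- r2,r1: IF@4 ID@5 stall=2 (RAW on I2.r1 (WB@7)) EX@8 MEM@9 WB@10
I4 add r4 <- r2,r5: IF@5 ID@8 stall=0 (-) EX@9 MEM@10 WB@11
I5 mul r5 <- r5,r3: IF@8 ID@9 stall=1 (RAW on I3.r3 (WB@10)) EX@11 MEM@12 WB@13
I6 mul r5 <- r2,r2: IF@9 ID@11 stall=0 (-) EX@12 MEM@13 WB@14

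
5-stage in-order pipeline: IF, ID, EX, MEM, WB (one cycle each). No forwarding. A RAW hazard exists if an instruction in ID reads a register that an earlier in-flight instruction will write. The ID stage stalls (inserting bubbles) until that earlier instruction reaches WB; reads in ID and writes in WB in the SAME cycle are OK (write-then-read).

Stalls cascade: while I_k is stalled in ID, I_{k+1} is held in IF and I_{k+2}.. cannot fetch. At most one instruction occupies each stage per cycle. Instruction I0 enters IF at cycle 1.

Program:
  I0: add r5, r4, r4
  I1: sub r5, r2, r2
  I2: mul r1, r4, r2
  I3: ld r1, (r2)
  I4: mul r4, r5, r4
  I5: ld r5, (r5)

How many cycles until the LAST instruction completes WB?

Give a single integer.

Answer: 10

Derivation:
I0 add r5 <- r4,r4: IF@1 ID@2 stall=0 (-) EX@3 MEM@4 WB@5
I1 sub r5 <- r2,r2: IF@2 ID@3 stall=0 (-) EX@4 MEM@5 WB@6
I2 mul r1 <- r4,r2: IF@3 ID@4 stall=0 (-) EX@5 MEM@6 WB@7
I3 ld r1 <- r2: IF@4 ID@5 stall=0 (-) EX@6 MEM@7 WB@8
I4 mul r4 <- r5,r4: IF@5 ID@6 stall=0 (-) EX@7 MEM@8 WB@9
I5 ld r5 <- r5: IF@6 ID@7 stall=0 (-) EX@8 MEM@9 WB@10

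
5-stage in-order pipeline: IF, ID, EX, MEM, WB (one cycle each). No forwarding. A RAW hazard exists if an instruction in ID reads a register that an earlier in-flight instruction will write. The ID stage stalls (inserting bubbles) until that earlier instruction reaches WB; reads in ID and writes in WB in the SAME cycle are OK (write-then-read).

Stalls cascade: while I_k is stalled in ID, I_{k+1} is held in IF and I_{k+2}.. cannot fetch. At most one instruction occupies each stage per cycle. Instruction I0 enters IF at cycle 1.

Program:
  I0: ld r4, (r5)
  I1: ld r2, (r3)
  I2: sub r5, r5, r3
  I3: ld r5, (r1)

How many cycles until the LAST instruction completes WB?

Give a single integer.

Answer: 8

Derivation:
I0 ld r4 <- r5: IF@1 ID@2 stall=0 (-) EX@3 MEM@4 WB@5
I1 ld r2 <- r3: IF@2 ID@3 stall=0 (-) EX@4 MEM@5 WB@6
I2 sub r5 <- r5,r3: IF@3 ID@4 stall=0 (-) EX@5 MEM@6 WB@7
I3 ld r5 <- r1: IF@4 ID@5 stall=0 (-) EX@6 MEM@7 WB@8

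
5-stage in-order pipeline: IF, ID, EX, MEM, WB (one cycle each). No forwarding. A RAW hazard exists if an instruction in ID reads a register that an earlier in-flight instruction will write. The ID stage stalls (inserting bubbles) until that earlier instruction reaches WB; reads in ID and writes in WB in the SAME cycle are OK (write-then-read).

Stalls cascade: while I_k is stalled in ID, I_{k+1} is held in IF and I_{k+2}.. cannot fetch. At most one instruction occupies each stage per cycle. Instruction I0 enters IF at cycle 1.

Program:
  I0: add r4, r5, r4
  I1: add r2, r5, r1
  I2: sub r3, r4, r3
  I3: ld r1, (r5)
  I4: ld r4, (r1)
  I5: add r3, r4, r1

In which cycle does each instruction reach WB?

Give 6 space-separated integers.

I0 add r4 <- r5,r4: IF@1 ID@2 stall=0 (-) EX@3 MEM@4 WB@5
I1 add r2 <- r5,r1: IF@2 ID@3 stall=0 (-) EX@4 MEM@5 WB@6
I2 sub r3 <- r4,r3: IF@3 ID@4 stall=1 (RAW on I0.r4 (WB@5)) EX@6 MEM@7 WB@8
I3 ld r1 <- r5: IF@4 ID@6 stall=0 (-) EX@7 MEM@8 WB@9
I4 ld r4 <- r1: IF@6 ID@7 stall=2 (RAW on I3.r1 (WB@9)) EX@10 MEM@11 WB@12
I5 add r3 <- r4,r1: IF@7 ID@10 stall=2 (RAW on I4.r4 (WB@12)) EX@13 MEM@14 WB@15

Answer: 5 6 8 9 12 15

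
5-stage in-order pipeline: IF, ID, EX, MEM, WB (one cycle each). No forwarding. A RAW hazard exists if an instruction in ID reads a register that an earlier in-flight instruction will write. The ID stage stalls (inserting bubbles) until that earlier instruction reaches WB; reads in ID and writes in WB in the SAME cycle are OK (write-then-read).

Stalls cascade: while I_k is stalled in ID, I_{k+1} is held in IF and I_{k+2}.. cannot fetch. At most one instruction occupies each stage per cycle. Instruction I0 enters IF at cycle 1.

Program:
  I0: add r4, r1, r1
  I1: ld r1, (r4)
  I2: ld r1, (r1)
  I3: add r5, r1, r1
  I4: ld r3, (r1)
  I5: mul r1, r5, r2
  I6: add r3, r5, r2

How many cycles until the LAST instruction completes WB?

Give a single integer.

Answer: 18

Derivation:
I0 add r4 <- r1,r1: IF@1 ID@2 stall=0 (-) EX@3 MEM@4 WB@5
I1 ld r1 <- r4: IF@2 ID@3 stall=2 (RAW on I0.r4 (WB@5)) EX@6 MEM@7 WB@8
I2 ld r1 <- r1: IF@3 ID@6 stall=2 (RAW on I1.r1 (WB@8)) EX@9 MEM@10 WB@11
I3 add r5 <- r1,r1: IF@6 ID@9 stall=2 (RAW on I2.r1 (WB@11)) EX@12 MEM@13 WB@14
I4 ld r3 <- r1: IF@9 ID@12 stall=0 (-) EX@13 MEM@14 WB@15
I5 mul r1 <- r5,r2: IF@12 ID@13 stall=1 (RAW on I3.r5 (WB@14)) EX@15 MEM@16 WB@17
I6 add r3 <- r5,r2: IF@13 ID@15 stall=0 (-) EX@16 MEM@17 WB@18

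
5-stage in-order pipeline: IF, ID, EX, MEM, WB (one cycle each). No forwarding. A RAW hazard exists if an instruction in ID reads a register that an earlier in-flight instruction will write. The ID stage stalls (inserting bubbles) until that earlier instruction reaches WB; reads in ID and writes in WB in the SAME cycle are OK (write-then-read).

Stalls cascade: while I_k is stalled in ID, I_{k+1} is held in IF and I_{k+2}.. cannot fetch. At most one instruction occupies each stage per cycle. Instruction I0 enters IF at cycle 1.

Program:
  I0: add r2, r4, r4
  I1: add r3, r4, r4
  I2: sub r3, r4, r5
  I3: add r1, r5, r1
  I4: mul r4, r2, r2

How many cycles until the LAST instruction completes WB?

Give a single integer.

Answer: 9

Derivation:
I0 add r2 <- r4,r4: IF@1 ID@2 stall=0 (-) EX@3 MEM@4 WB@5
I1 add r3 <- r4,r4: IF@2 ID@3 stall=0 (-) EX@4 MEM@5 WB@6
I2 sub r3 <- r4,r5: IF@3 ID@4 stall=0 (-) EX@5 MEM@6 WB@7
I3 add r1 <- r5,r1: IF@4 ID@5 stall=0 (-) EX@6 MEM@7 WB@8
I4 mul r4 <- r2,r2: IF@5 ID@6 stall=0 (-) EX@7 MEM@8 WB@9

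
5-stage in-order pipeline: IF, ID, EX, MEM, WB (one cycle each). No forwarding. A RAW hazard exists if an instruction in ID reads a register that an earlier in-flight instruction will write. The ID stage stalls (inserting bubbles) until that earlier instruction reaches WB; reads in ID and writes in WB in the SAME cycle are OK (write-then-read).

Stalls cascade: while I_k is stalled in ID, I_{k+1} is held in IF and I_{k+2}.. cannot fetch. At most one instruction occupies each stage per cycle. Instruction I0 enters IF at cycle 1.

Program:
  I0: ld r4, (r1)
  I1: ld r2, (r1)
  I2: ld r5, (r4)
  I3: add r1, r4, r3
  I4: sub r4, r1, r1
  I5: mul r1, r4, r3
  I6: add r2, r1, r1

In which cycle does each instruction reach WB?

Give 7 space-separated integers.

Answer: 5 6 8 9 12 15 18

Derivation:
I0 ld r4 <- r1: IF@1 ID@2 stall=0 (-) EX@3 MEM@4 WB@5
I1 ld r2 <- r1: IF@2 ID@3 stall=0 (-) EX@4 MEM@5 WB@6
I2 ld r5 <- r4: IF@3 ID@4 stall=1 (RAW on I0.r4 (WB@5)) EX@6 MEM@7 WB@8
I3 add r1 <- r4,r3: IF@4 ID@6 stall=0 (-) EX@7 MEM@8 WB@9
I4 sub r4 <- r1,r1: IF@6 ID@7 stall=2 (RAW on I3.r1 (WB@9)) EX@10 MEM@11 WB@12
I5 mul r1 <- r4,r3: IF@7 ID@10 stall=2 (RAW on I4.r4 (WB@12)) EX@13 MEM@14 WB@15
I6 add r2 <- r1,r1: IF@10 ID@13 stall=2 (RAW on I5.r1 (WB@15)) EX@16 MEM@17 WB@18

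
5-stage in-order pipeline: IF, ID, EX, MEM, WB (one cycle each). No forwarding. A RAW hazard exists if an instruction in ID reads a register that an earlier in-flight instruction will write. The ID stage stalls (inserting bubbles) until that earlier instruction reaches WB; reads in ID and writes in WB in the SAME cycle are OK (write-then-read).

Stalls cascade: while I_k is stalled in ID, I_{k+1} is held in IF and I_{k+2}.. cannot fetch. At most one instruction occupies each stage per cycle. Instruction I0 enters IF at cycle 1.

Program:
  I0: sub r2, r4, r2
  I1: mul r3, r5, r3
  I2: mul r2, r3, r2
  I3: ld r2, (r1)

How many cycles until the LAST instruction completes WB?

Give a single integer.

Answer: 10

Derivation:
I0 sub r2 <- r4,r2: IF@1 ID@2 stall=0 (-) EX@3 MEM@4 WB@5
I1 mul r3 <- r5,r3: IF@2 ID@3 stall=0 (-) EX@4 MEM@5 WB@6
I2 mul r2 <- r3,r2: IF@3 ID@4 stall=2 (RAW on I1.r3 (WB@6)) EX@7 MEM@8 WB@9
I3 ld r2 <- r1: IF@4 ID@7 stall=0 (-) EX@8 MEM@9 WB@10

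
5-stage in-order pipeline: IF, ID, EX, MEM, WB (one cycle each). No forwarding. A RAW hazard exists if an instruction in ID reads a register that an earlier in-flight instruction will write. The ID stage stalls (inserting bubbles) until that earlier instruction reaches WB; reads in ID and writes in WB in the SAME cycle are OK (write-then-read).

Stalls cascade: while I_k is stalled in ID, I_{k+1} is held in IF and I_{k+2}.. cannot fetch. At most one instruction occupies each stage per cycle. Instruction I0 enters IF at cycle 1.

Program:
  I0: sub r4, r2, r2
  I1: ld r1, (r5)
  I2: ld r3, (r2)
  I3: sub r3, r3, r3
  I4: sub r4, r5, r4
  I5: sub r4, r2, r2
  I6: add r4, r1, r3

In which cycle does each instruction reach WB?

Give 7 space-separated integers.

I0 sub r4 <- r2,r2: IF@1 ID@2 stall=0 (-) EX@3 MEM@4 WB@5
I1 ld r1 <- r5: IF@2 ID@3 stall=0 (-) EX@4 MEM@5 WB@6
I2 ld r3 <- r2: IF@3 ID@4 stall=0 (-) EX@5 MEM@6 WB@7
I3 sub r3 <- r3,r3: IF@4 ID@5 stall=2 (RAW on I2.r3 (WB@7)) EX@8 MEM@9 WB@10
I4 sub r4 <- r5,r4: IF@5 ID@8 stall=0 (-) EX@9 MEM@10 WB@11
I5 sub r4 <- r2,r2: IF@8 ID@9 stall=0 (-) EX@10 MEM@11 WB@12
I6 add r4 <- r1,r3: IF@9 ID@10 stall=0 (-) EX@11 MEM@12 WB@13

Answer: 5 6 7 10 11 12 13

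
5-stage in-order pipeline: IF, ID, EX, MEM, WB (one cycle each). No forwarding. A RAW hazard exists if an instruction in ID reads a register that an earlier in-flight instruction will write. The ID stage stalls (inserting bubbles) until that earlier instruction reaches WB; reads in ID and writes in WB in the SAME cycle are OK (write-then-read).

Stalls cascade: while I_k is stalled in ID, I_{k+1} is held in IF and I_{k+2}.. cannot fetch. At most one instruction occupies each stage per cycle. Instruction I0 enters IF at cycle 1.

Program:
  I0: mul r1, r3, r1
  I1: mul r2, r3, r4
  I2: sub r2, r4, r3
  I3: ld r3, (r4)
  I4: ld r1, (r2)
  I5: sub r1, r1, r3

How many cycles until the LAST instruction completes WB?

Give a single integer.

Answer: 13

Derivation:
I0 mul r1 <- r3,r1: IF@1 ID@2 stall=0 (-) EX@3 MEM@4 WB@5
I1 mul r2 <- r3,r4: IF@2 ID@3 stall=0 (-) EX@4 MEM@5 WB@6
I2 sub r2 <- r4,r3: IF@3 ID@4 stall=0 (-) EX@5 MEM@6 WB@7
I3 ld r3 <- r4: IF@4 ID@5 stall=0 (-) EX@6 MEM@7 WB@8
I4 ld r1 <- r2: IF@5 ID@6 stall=1 (RAW on I2.r2 (WB@7)) EX@8 MEM@9 WB@10
I5 sub r1 <- r1,r3: IF@6 ID@8 stall=2 (RAW on I4.r1 (WB@10)) EX@11 MEM@12 WB@13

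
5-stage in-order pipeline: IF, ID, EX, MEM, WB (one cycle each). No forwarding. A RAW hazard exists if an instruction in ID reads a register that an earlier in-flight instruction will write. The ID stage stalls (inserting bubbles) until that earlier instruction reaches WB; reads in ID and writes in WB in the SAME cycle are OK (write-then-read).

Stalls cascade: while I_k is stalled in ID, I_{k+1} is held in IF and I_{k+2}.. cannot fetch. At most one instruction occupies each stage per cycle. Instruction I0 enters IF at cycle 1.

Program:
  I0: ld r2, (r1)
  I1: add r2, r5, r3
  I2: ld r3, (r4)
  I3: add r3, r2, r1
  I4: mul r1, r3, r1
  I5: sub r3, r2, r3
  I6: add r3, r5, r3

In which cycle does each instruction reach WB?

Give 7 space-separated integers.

I0 ld r2 <- r1: IF@1 ID@2 stall=0 (-) EX@3 MEM@4 WB@5
I1 add r2 <- r5,r3: IF@2 ID@3 stall=0 (-) EX@4 MEM@5 WB@6
I2 ld r3 <- r4: IF@3 ID@4 stall=0 (-) EX@5 MEM@6 WB@7
I3 add r3 <- r2,r1: IF@4 ID@5 stall=1 (RAW on I1.r2 (WB@6)) EX@7 MEM@8 WB@9
I4 mul r1 <- r3,r1: IF@5 ID@7 stall=2 (RAW on I3.r3 (WB@9)) EX@10 MEM@11 WB@12
I5 sub r3 <- r2,r3: IF@7 ID@10 stall=0 (-) EX@11 MEM@12 WB@13
I6 add r3 <- r5,r3: IF@10 ID@11 stall=2 (RAW on I5.r3 (WB@13)) EX@14 MEM@15 WB@16

Answer: 5 6 7 9 12 13 16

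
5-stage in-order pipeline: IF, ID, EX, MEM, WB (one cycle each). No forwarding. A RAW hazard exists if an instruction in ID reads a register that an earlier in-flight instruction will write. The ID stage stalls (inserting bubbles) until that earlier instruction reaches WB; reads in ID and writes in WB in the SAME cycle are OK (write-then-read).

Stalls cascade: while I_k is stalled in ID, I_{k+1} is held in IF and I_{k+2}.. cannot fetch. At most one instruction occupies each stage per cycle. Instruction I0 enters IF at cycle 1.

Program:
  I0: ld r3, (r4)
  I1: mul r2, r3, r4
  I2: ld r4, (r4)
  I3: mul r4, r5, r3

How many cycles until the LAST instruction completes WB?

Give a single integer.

Answer: 10

Derivation:
I0 ld r3 <- r4: IF@1 ID@2 stall=0 (-) EX@3 MEM@4 WB@5
I1 mul r2 <- r3,r4: IF@2 ID@3 stall=2 (RAW on I0.r3 (WB@5)) EX@6 MEM@7 WB@8
I2 ld r4 <- r4: IF@3 ID@6 stall=0 (-) EX@7 MEM@8 WB@9
I3 mul r4 <- r5,r3: IF@6 ID@7 stall=0 (-) EX@8 MEM@9 WB@10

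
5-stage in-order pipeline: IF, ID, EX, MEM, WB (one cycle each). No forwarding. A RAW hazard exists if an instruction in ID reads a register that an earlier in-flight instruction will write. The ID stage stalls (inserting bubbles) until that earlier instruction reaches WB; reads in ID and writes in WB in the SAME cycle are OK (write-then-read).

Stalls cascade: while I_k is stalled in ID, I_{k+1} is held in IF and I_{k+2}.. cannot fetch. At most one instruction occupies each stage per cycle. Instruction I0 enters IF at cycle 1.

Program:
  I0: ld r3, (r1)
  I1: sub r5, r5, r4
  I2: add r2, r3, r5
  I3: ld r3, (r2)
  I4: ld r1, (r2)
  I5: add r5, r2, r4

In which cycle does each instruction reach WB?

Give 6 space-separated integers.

Answer: 5 6 9 12 13 14

Derivation:
I0 ld r3 <- r1: IF@1 ID@2 stall=0 (-) EX@3 MEM@4 WB@5
I1 sub r5 <- r5,r4: IF@2 ID@3 stall=0 (-) EX@4 MEM@5 WB@6
I2 add r2 <- r3,r5: IF@3 ID@4 stall=2 (RAW on I1.r5 (WB@6)) EX@7 MEM@8 WB@9
I3 ld r3 <- r2: IF@4 ID@7 stall=2 (RAW on I2.r2 (WB@9)) EX@10 MEM@11 WB@12
I4 ld r1 <- r2: IF@7 ID@10 stall=0 (-) EX@11 MEM@12 WB@13
I5 add r5 <- r2,r4: IF@10 ID@11 stall=0 (-) EX@12 MEM@13 WB@14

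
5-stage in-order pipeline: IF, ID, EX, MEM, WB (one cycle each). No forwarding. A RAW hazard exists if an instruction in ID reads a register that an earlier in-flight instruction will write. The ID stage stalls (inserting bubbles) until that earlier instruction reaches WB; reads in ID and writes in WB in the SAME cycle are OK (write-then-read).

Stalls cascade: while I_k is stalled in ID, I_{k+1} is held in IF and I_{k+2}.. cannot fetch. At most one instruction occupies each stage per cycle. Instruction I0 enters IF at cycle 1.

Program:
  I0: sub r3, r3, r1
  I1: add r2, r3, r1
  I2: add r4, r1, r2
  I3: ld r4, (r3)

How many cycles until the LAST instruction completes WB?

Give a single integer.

Answer: 12

Derivation:
I0 sub r3 <- r3,r1: IF@1 ID@2 stall=0 (-) EX@3 MEM@4 WB@5
I1 add r2 <- r3,r1: IF@2 ID@3 stall=2 (RAW on I0.r3 (WB@5)) EX@6 MEM@7 WB@8
I2 add r4 <- r1,r2: IF@3 ID@6 stall=2 (RAW on I1.r2 (WB@8)) EX@9 MEM@10 WB@11
I3 ld r4 <- r3: IF@6 ID@9 stall=0 (-) EX@10 MEM@11 WB@12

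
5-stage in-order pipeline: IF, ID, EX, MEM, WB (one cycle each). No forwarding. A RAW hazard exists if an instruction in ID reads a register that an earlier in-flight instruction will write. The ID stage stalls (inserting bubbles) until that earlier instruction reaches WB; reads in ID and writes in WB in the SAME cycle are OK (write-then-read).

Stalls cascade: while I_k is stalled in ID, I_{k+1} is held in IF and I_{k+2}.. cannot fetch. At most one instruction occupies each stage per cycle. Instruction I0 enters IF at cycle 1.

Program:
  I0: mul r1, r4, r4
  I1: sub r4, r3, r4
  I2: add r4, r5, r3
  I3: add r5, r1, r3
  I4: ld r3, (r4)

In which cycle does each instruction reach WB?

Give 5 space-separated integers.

Answer: 5 6 7 8 10

Derivation:
I0 mul r1 <- r4,r4: IF@1 ID@2 stall=0 (-) EX@3 MEM@4 WB@5
I1 sub r4 <- r3,r4: IF@2 ID@3 stall=0 (-) EX@4 MEM@5 WB@6
I2 add r4 <- r5,r3: IF@3 ID@4 stall=0 (-) EX@5 MEM@6 WB@7
I3 add r5 <- r1,r3: IF@4 ID@5 stall=0 (-) EX@6 MEM@7 WB@8
I4 ld r3 <- r4: IF@5 ID@6 stall=1 (RAW on I2.r4 (WB@7)) EX@8 MEM@9 WB@10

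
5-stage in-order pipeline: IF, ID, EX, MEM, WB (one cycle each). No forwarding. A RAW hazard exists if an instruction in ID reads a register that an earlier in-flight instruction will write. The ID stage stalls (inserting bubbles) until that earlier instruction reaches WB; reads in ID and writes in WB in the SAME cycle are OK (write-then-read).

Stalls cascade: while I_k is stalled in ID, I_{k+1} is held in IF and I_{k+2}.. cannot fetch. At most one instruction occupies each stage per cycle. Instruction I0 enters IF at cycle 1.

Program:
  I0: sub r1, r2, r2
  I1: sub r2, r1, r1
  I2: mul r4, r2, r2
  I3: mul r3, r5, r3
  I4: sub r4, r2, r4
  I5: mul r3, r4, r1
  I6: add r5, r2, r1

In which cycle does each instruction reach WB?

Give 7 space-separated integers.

Answer: 5 8 11 12 14 17 18

Derivation:
I0 sub r1 <- r2,r2: IF@1 ID@2 stall=0 (-) EX@3 MEM@4 WB@5
I1 sub r2 <- r1,r1: IF@2 ID@3 stall=2 (RAW on I0.r1 (WB@5)) EX@6 MEM@7 WB@8
I2 mul r4 <- r2,r2: IF@3 ID@6 stall=2 (RAW on I1.r2 (WB@8)) EX@9 MEM@10 WB@11
I3 mul r3 <- r5,r3: IF@6 ID@9 stall=0 (-) EX@10 MEM@11 WB@12
I4 sub r4 <- r2,r4: IF@9 ID@10 stall=1 (RAW on I2.r4 (WB@11)) EX@12 MEM@13 WB@14
I5 mul r3 <- r4,r1: IF@10 ID@12 stall=2 (RAW on I4.r4 (WB@14)) EX@15 MEM@16 WB@17
I6 add r5 <- r2,r1: IF@12 ID@15 stall=0 (-) EX@16 MEM@17 WB@18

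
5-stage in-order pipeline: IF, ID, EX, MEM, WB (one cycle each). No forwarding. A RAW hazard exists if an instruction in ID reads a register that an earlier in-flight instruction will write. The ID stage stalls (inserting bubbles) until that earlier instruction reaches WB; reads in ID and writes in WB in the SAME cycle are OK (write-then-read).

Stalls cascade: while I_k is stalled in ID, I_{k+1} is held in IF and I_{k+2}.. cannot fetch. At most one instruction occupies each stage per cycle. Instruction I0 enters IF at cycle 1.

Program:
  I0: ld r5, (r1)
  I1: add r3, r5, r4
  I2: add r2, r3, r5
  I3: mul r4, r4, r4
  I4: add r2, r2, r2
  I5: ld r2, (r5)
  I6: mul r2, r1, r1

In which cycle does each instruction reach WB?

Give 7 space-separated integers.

Answer: 5 8 11 12 14 15 16

Derivation:
I0 ld r5 <- r1: IF@1 ID@2 stall=0 (-) EX@3 MEM@4 WB@5
I1 add r3 <- r5,r4: IF@2 ID@3 stall=2 (RAW on I0.r5 (WB@5)) EX@6 MEM@7 WB@8
I2 add r2 <- r3,r5: IF@3 ID@6 stall=2 (RAW on I1.r3 (WB@8)) EX@9 MEM@10 WB@11
I3 mul r4 <- r4,r4: IF@6 ID@9 stall=0 (-) EX@10 MEM@11 WB@12
I4 add r2 <- r2,r2: IF@9 ID@10 stall=1 (RAW on I2.r2 (WB@11)) EX@12 MEM@13 WB@14
I5 ld r2 <- r5: IF@10 ID@12 stall=0 (-) EX@13 MEM@14 WB@15
I6 mul r2 <- r1,r1: IF@12 ID@13 stall=0 (-) EX@14 MEM@15 WB@16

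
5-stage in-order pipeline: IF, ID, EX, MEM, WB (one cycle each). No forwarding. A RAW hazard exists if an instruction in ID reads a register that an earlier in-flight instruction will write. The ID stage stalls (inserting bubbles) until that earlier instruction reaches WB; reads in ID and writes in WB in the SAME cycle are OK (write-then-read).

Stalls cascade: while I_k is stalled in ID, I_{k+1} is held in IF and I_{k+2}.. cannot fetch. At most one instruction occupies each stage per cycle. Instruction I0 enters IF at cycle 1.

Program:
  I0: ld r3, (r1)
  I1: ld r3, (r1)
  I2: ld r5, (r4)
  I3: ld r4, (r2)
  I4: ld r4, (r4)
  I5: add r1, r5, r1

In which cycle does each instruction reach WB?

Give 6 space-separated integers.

I0 ld r3 <- r1: IF@1 ID@2 stall=0 (-) EX@3 MEM@4 WB@5
I1 ld r3 <- r1: IF@2 ID@3 stall=0 (-) EX@4 MEM@5 WB@6
I2 ld r5 <- r4: IF@3 ID@4 stall=0 (-) EX@5 MEM@6 WB@7
I3 ld r4 <- r2: IF@4 ID@5 stall=0 (-) EX@6 MEM@7 WB@8
I4 ld r4 <- r4: IF@5 ID@6 stall=2 (RAW on I3.r4 (WB@8)) EX@9 MEM@10 WB@11
I5 add r1 <- r5,r1: IF@6 ID@9 stall=0 (-) EX@10 MEM@11 WB@12

Answer: 5 6 7 8 11 12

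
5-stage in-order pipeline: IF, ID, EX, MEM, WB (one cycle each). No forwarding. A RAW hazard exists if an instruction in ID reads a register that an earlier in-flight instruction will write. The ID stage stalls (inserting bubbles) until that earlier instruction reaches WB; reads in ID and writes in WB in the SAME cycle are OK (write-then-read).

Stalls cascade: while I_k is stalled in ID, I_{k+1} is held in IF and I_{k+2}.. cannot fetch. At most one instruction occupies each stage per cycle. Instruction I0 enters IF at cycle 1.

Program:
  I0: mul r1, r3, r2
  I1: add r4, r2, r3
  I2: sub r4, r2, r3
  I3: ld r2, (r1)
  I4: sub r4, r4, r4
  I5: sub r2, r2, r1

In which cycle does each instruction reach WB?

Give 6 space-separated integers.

I0 mul r1 <- r3,r2: IF@1 ID@2 stall=0 (-) EX@3 MEM@4 WB@5
I1 add r4 <- r2,r3: IF@2 ID@3 stall=0 (-) EX@4 MEM@5 WB@6
I2 sub r4 <- r2,r3: IF@3 ID@4 stall=0 (-) EX@5 MEM@6 WB@7
I3 ld r2 <- r1: IF@4 ID@5 stall=0 (-) EX@6 MEM@7 WB@8
I4 sub r4 <- r4,r4: IF@5 ID@6 stall=1 (RAW on I2.r4 (WB@7)) EX@8 MEM@9 WB@10
I5 sub r2 <- r2,r1: IF@6 ID@8 stall=0 (-) EX@9 MEM@10 WB@11

Answer: 5 6 7 8 10 11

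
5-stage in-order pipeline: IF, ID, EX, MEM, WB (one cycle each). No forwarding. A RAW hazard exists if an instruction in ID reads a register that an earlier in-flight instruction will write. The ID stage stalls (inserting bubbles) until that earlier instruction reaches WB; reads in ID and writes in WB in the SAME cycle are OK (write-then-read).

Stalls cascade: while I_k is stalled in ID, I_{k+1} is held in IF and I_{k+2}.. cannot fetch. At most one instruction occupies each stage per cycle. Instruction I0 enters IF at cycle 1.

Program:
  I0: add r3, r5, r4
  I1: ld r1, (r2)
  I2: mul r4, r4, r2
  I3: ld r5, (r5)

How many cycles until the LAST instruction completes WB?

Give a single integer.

I0 add r3 <- r5,r4: IF@1 ID@2 stall=0 (-) EX@3 MEM@4 WB@5
I1 ld r1 <- r2: IF@2 ID@3 stall=0 (-) EX@4 MEM@5 WB@6
I2 mul r4 <- r4,r2: IF@3 ID@4 stall=0 (-) EX@5 MEM@6 WB@7
I3 ld r5 <- r5: IF@4 ID@5 stall=0 (-) EX@6 MEM@7 WB@8

Answer: 8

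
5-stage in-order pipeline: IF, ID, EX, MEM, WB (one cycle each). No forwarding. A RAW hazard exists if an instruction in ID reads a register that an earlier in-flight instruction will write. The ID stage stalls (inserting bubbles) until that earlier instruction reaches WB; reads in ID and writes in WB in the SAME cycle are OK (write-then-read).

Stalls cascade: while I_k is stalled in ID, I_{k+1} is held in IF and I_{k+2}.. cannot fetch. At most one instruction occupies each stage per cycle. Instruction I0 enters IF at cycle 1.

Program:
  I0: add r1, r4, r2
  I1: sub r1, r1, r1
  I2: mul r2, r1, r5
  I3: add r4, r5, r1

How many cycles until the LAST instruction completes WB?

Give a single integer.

Answer: 12

Derivation:
I0 add r1 <- r4,r2: IF@1 ID@2 stall=0 (-) EX@3 MEM@4 WB@5
I1 sub r1 <- r1,r1: IF@2 ID@3 stall=2 (RAW on I0.r1 (WB@5)) EX@6 MEM@7 WB@8
I2 mul r2 <- r1,r5: IF@3 ID@6 stall=2 (RAW on I1.r1 (WB@8)) EX@9 MEM@10 WB@11
I3 add r4 <- r5,r1: IF@6 ID@9 stall=0 (-) EX@10 MEM@11 WB@12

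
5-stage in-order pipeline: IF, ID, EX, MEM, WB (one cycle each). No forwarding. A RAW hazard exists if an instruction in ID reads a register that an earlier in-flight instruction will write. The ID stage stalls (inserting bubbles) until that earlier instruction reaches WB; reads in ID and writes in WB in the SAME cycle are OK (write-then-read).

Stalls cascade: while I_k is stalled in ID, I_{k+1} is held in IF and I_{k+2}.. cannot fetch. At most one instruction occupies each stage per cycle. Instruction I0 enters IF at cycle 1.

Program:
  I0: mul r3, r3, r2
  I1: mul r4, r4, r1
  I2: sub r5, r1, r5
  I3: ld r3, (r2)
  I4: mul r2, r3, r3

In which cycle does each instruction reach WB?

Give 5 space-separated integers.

Answer: 5 6 7 8 11

Derivation:
I0 mul r3 <- r3,r2: IF@1 ID@2 stall=0 (-) EX@3 MEM@4 WB@5
I1 mul r4 <- r4,r1: IF@2 ID@3 stall=0 (-) EX@4 MEM@5 WB@6
I2 sub r5 <- r1,r5: IF@3 ID@4 stall=0 (-) EX@5 MEM@6 WB@7
I3 ld r3 <- r2: IF@4 ID@5 stall=0 (-) EX@6 MEM@7 WB@8
I4 mul r2 <- r3,r3: IF@5 ID@6 stall=2 (RAW on I3.r3 (WB@8)) EX@9 MEM@10 WB@11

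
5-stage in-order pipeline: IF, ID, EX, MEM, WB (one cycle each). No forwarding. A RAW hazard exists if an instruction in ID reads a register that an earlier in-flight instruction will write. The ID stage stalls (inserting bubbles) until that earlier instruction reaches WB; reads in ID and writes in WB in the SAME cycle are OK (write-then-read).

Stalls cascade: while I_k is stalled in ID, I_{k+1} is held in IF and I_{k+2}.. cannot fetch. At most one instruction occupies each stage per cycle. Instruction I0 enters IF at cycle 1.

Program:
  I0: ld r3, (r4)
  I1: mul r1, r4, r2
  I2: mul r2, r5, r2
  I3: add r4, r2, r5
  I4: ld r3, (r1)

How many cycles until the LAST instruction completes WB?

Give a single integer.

I0 ld r3 <- r4: IF@1 ID@2 stall=0 (-) EX@3 MEM@4 WB@5
I1 mul r1 <- r4,r2: IF@2 ID@3 stall=0 (-) EX@4 MEM@5 WB@6
I2 mul r2 <- r5,r2: IF@3 ID@4 stall=0 (-) EX@5 MEM@6 WB@7
I3 add r4 <- r2,r5: IF@4 ID@5 stall=2 (RAW on I2.r2 (WB@7)) EX@8 MEM@9 WB@10
I4 ld r3 <- r1: IF@5 ID@8 stall=0 (-) EX@9 MEM@10 WB@11

Answer: 11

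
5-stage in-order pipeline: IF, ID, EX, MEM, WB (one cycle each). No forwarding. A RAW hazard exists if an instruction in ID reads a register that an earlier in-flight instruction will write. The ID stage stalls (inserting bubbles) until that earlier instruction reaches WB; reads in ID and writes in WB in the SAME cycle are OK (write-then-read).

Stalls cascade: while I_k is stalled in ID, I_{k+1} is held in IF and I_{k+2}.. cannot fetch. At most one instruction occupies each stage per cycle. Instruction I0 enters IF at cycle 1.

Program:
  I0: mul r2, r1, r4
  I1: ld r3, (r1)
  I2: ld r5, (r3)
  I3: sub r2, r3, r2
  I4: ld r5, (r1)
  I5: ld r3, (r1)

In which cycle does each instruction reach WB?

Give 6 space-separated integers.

Answer: 5 6 9 10 11 12

Derivation:
I0 mul r2 <- r1,r4: IF@1 ID@2 stall=0 (-) EX@3 MEM@4 WB@5
I1 ld r3 <- r1: IF@2 ID@3 stall=0 (-) EX@4 MEM@5 WB@6
I2 ld r5 <- r3: IF@3 ID@4 stall=2 (RAW on I1.r3 (WB@6)) EX@7 MEM@8 WB@9
I3 sub r2 <- r3,r2: IF@4 ID@7 stall=0 (-) EX@8 MEM@9 WB@10
I4 ld r5 <- r1: IF@7 ID@8 stall=0 (-) EX@9 MEM@10 WB@11
I5 ld r3 <- r1: IF@8 ID@9 stall=0 (-) EX@10 MEM@11 WB@12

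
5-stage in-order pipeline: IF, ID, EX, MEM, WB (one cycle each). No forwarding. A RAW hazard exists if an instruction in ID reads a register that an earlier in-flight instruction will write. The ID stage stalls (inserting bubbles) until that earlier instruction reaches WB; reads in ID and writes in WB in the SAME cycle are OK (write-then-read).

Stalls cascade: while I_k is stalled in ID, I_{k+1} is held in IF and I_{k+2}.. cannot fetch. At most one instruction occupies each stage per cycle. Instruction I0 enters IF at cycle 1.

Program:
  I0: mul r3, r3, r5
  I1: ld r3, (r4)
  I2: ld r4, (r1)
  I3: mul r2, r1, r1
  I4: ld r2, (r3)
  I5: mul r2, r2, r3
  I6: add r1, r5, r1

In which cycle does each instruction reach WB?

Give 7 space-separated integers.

I0 mul r3 <- r3,r5: IF@1 ID@2 stall=0 (-) EX@3 MEM@4 WB@5
I1 ld r3 <- r4: IF@2 ID@3 stall=0 (-) EX@4 MEM@5 WB@6
I2 ld r4 <- r1: IF@3 ID@4 stall=0 (-) EX@5 MEM@6 WB@7
I3 mul r2 <- r1,r1: IF@4 ID@5 stall=0 (-) EX@6 MEM@7 WB@8
I4 ld r2 <- r3: IF@5 ID@6 stall=0 (-) EX@7 MEM@8 WB@9
I5 mul r2 <- r2,r3: IF@6 ID@7 stall=2 (RAW on I4.r2 (WB@9)) EX@10 MEM@11 WB@12
I6 add r1 <- r5,r1: IF@7 ID@10 stall=0 (-) EX@11 MEM@12 WB@13

Answer: 5 6 7 8 9 12 13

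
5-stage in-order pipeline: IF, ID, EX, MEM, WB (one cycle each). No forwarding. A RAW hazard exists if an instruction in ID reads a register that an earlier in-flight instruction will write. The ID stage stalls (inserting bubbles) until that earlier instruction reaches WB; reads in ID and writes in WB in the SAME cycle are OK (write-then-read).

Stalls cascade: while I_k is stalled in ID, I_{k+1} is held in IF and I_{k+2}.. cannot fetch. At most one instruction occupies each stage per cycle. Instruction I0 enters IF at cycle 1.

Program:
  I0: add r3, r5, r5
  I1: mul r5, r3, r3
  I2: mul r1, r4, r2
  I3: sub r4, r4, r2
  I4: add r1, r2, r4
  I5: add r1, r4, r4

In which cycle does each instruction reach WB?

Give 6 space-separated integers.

I0 add r3 <- r5,r5: IF@1 ID@2 stall=0 (-) EX@3 MEM@4 WB@5
I1 mul r5 <- r3,r3: IF@2 ID@3 stall=2 (RAW on I0.r3 (WB@5)) EX@6 MEM@7 WB@8
I2 mul r1 <- r4,r2: IF@3 ID@6 stall=0 (-) EX@7 MEM@8 WB@9
I3 sub r4 <- r4,r2: IF@6 ID@7 stall=0 (-) EX@8 MEM@9 WB@10
I4 add r1 <- r2,r4: IF@7 ID@8 stall=2 (RAW on I3.r4 (WB@10)) EX@11 MEM@12 WB@13
I5 add r1 <- r4,r4: IF@8 ID@11 stall=0 (-) EX@12 MEM@13 WB@14

Answer: 5 8 9 10 13 14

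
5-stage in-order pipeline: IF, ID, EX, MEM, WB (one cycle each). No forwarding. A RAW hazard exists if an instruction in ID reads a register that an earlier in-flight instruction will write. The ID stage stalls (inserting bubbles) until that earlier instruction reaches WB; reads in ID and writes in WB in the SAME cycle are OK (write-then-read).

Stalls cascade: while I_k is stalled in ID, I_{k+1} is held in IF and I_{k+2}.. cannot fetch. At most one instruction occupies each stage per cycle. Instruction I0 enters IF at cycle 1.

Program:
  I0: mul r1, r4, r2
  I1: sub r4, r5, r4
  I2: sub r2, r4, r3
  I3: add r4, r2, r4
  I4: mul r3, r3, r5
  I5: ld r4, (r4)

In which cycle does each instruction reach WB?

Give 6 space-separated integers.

Answer: 5 6 9 12 13 15

Derivation:
I0 mul r1 <- r4,r2: IF@1 ID@2 stall=0 (-) EX@3 MEM@4 WB@5
I1 sub r4 <- r5,r4: IF@2 ID@3 stall=0 (-) EX@4 MEM@5 WB@6
I2 sub r2 <- r4,r3: IF@3 ID@4 stall=2 (RAW on I1.r4 (WB@6)) EX@7 MEM@8 WB@9
I3 add r4 <- r2,r4: IF@4 ID@7 stall=2 (RAW on I2.r2 (WB@9)) EX@10 MEM@11 WB@12
I4 mul r3 <- r3,r5: IF@7 ID@10 stall=0 (-) EX@11 MEM@12 WB@13
I5 ld r4 <- r4: IF@10 ID@11 stall=1 (RAW on I3.r4 (WB@12)) EX@13 MEM@14 WB@15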